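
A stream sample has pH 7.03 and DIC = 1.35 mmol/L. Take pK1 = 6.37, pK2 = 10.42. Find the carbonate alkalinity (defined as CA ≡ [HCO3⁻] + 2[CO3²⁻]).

CA = [HCO3⁻] + 2[CO3²⁻] = (α₁ + 2α₂)·DIC
At pH 7.03: [H⁺]/K1 = 10^-0.66 = 0.21878, K2/[H⁺] = 10^-3.39 = 0.00040738
α₁ = 1/(1 + 0.21878 + 0.00040738) = 1/1.2192 = 0.8202; α₂ = α₁·K2/[H⁺] = 0.0003341
α₁ + 2α₂ = 0.8209
CA = 0.8209 × 1.35 = 1.11 mmol/L

CA = 1.11 mmol/L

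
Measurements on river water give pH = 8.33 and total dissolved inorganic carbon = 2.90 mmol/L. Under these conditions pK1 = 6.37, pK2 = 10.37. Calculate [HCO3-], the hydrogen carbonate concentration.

[HCO3⁻] = 2.84 mmol/L

α₁ = 1 / (1 + [H⁺]/K1 + K2/[H⁺]) = 1 / (1 + 10^-1.96 + 10^-2.04)
   = 1 / (1 + 0.010965 + 0.0091201) = 1/1.0201 = 0.9803
[HCO3⁻] = α₁ × DIC = 0.9803 × 2.90 = 2.84 mmol/L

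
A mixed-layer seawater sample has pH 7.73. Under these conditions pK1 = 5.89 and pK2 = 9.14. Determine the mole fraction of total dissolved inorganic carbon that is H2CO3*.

α₀ = 0.0137

α₀ = 1 / (1 + K1/[H⁺] + K1K2/[H⁺]²) = 1 / (1 + 10^+1.84 + 10^+0.43)
   = 1 / (1 + 69.183 + 2.6915) = 1/72.875 = 0.01372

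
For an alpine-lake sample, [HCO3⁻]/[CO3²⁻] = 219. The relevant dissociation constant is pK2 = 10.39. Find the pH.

pH = 8.05

From K2 = [H⁺][CO3²⁻]/[HCO3⁻]:  pH = pK2 − log₁₀([HCO3⁻]/[CO3²⁻])
log₁₀(219) = +2.340
pH = 10.39 − (+2.340) = 8.05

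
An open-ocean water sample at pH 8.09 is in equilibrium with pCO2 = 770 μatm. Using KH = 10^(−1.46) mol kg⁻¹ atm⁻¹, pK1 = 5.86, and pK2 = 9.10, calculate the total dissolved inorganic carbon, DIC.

[CO2*] = KH · pCO2 = 10^(−1.46) × 770×10^-6 = 2.670×10^-5 mol/kg
α₀ = 1/(1 + K1/[H⁺] + K1K2/[H⁺]²) = 1/(1 + 10^+2.23 + 10^+1.22) = 0.005336
DIC = [CO2*]/α₀ = 2.670×10^-5 / 0.005336 = 5.00 mmol/kg

DIC = 5.00 mmol/kg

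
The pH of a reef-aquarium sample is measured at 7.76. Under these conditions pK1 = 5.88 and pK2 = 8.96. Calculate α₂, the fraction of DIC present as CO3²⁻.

α₂ = 1 / (1 + [H⁺]/K2 + [H⁺]²/(K1K2)) = 1 / (1 + 10^+1.20 + 10^-0.68)
   = 1 / (1 + 15.849 + 0.20893) = 1/17.058 = 0.05862

α₂ = 0.0586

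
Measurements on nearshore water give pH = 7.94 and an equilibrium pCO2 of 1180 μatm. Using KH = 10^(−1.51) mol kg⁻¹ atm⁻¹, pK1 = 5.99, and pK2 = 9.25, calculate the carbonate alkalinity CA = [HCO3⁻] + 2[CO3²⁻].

CA = 3.57 mmol/kg

[CO2*] = KH · pCO2 = 10^(−1.51) × 1180×10^-6 = 3.647×10^-5 mol/kg
α₀ = 1/(1 + K1/[H⁺] + K1K2/[H⁺]²) = 1/(1 + 10^+1.95 + 10^+0.64) = 0.01058
DIC = [CO2*]/α₀ = 3.647×10^-5 / 0.01058 = 3.446 mmol/kg
CA = (α₁ + 2α₂)·DIC = (0.9432 + 2×0.04620) × 3.446 = 3.57 mmol/kg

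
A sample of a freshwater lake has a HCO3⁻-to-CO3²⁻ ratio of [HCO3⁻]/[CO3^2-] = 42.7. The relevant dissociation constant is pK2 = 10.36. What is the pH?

pH = 8.73

From K2 = [H⁺][CO3^2-]/[HCO3⁻]:  pH = pK2 − log₁₀([HCO3⁻]/[CO3^2-])
log₁₀(42.7) = +1.630
pH = 10.36 − (+1.630) = 8.73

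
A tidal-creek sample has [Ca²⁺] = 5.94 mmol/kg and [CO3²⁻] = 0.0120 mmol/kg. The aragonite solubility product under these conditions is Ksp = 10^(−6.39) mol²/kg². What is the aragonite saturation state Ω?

Ksp = 10^(−6.39) = 4.074×10^-7
Ω = [Ca²⁺][CO3²⁻]/Ksp = (5.94×10^-3)(0.0120×10^-3) / 4.074×10^-7 = 0.175

Ω = 0.175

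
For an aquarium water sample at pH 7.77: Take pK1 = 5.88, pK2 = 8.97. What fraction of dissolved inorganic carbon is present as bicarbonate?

α₁ = 0.929

α₁ = 1 / (1 + [H⁺]/K1 + K2/[H⁺]) = 1 / (1 + 10^-1.89 + 10^-1.20)
   = 1 / (1 + 0.012882 + 0.063096) = 1/1.0760 = 0.9294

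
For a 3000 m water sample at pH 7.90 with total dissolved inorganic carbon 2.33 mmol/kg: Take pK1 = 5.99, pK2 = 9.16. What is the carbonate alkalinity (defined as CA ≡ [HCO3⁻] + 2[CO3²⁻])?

CA = 2.42 mmol/kg

CA = [HCO3⁻] + 2[CO3²⁻] = (α₁ + 2α₂)·DIC
At pH 7.90: [H⁺]/K1 = 10^-1.91 = 0.012303, K2/[H⁺] = 10^-1.26 = 0.054954
α₁ = 1/(1 + 0.012303 + 0.054954) = 1/1.0673 = 0.9370; α₂ = α₁·K2/[H⁺] = 0.05149
α₁ + 2α₂ = 1.0400
CA = 1.0400 × 2.33 = 2.42 mmol/kg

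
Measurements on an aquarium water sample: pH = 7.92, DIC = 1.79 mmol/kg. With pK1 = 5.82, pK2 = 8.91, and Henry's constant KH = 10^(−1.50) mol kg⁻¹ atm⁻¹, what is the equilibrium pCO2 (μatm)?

α₀ = 1 / (1 + K1/[H⁺] + K1K2/[H⁺]²) = 1 / (1 + 10^+2.10 + 10^+1.11)
   = 1 / (1 + 125.89 + 12.882) = 1/139.78 = 0.007154
[CO2*] = α₀ × DIC = 0.007154 × 1.79 = 0.01281 mmol/kg = 12.81 μmol/kg
pCO2 = [CO2*]/KH = 1.281×10^-5 / 3.162×10^-2 = 405 μatm

pCO2 = 405 μatm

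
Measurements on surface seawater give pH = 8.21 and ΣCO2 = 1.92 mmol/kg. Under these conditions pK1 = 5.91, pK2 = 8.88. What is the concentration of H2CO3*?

α₀ = 1 / (1 + K1/[H⁺] + K1K2/[H⁺]²) = 1 / (1 + 10^+2.30 + 10^+1.63)
   = 1 / (1 + 199.53 + 42.658) = 1/243.18 = 0.004112
[CO2*] = α₀ × DIC = 0.004112 × 1.92 = 0.00790 mmol/kg = 7.90 μmol/kg

[CO2*] = 7.90 μmol/kg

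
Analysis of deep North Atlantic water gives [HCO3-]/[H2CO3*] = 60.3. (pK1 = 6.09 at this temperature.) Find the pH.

From K1 = [H⁺][HCO3-]/[H2CO3*]:  pH = pK1 + log₁₀([HCO3-]/[H2CO3*])
log₁₀(60.3) = +1.780
pH = 6.09 + (+1.780) = 7.87

pH = 7.87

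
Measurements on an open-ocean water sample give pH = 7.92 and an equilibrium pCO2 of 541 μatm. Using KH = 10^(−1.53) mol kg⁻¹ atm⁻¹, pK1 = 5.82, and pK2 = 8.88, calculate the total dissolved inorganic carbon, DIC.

[CO2*] = KH · pCO2 = 10^(−1.53) × 541×10^-6 = 1.597×10^-5 mol/kg
α₀ = 1/(1 + K1/[H⁺] + K1K2/[H⁺]²) = 1/(1 + 10^+2.10 + 10^+1.14) = 0.007108
DIC = [CO2*]/α₀ = 1.597×10^-5 / 0.007108 = 2.25 mmol/kg

DIC = 2.25 mmol/kg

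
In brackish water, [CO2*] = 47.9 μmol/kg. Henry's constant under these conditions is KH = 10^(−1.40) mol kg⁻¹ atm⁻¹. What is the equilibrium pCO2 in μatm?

pCO2 = 1200 μatm

KH = 10^(−1.40) = 3.981×10^-2 mol kg⁻¹ atm⁻¹
pCO2 = [CO2*]/KH = 47.9×10^-6 / 3.981×10^-2 = 1.20×10^-3 atm = 1200 μatm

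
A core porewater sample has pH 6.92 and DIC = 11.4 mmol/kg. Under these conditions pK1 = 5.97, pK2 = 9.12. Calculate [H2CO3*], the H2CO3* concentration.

α₀ = 1 / (1 + K1/[H⁺] + K1K2/[H⁺]²) = 1 / (1 + 10^+0.95 + 10^-1.25)
   = 1 / (1 + 8.9125 + 0.056234) = 1/9.9687 = 0.1003
[CO2*] = α₀ × DIC = 0.1003 × 11.4 = 1.14 mmol/kg

[CO2*] = 1.14 mmol/kg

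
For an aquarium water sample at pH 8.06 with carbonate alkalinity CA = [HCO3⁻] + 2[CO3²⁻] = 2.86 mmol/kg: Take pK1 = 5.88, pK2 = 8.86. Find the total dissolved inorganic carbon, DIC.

DIC = 2.53 mmol/kg

CA = [HCO3⁻] + 2[CO3²⁻] = (α₁ + 2α₂)·DIC
At pH 8.06: [H⁺]/K1 = 10^-2.18 = 0.0066069, K2/[H⁺] = 10^-0.80 = 0.15849
α₁ = 1/(1 + 0.0066069 + 0.15849) = 1/1.1651 = 0.8583; α₂ = α₁·K2/[H⁺] = 0.1360
α₁ + 2α₂ = 1.1304
DIC = CA / (α₁ + 2α₂) = 2.86 / 1.1304 = 2.53 mmol/kg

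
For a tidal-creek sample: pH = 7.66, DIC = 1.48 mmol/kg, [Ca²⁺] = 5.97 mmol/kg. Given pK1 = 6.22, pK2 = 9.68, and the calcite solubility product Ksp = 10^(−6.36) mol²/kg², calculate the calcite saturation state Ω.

α₂ = 1 / (1 + [H⁺]/K2 + [H⁺]²/(K1K2)) = 1 / (1 + 10^+2.02 + 10^+0.58)
   = 1 / (1 + 104.71 + 3.8019) = 1/109.51 = 0.009131
[CO3²⁻] = α₂ × DIC = 0.009131 × 1.48 = 0.01351 mmol/kg = 13.51 μmol/kg
Ksp = 10^(−6.36) = 4.365×10^-7
Ω = [Ca²⁺][CO3²⁻]/Ksp = (5.97×10^-3)(1.351×10^-5) / 4.365×10^-7 = 0.185

Ω = 0.185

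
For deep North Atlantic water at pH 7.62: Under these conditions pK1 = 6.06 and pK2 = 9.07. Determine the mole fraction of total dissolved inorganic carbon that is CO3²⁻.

α₂ = 0.0334

α₂ = 1 / (1 + [H⁺]/K2 + [H⁺]²/(K1K2)) = 1 / (1 + 10^+1.45 + 10^-0.11)
   = 1 / (1 + 28.184 + 0.77625) = 1/29.960 = 0.03338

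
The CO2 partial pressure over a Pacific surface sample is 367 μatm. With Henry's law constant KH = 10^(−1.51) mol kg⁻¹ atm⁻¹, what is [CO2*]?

KH = 10^(−1.51) = 3.090×10^-2 mol kg⁻¹ atm⁻¹
[CO2*] = KH · pCO2 = 3.090×10^-2 × 367×10^-6 atm = 1.13×10^-5 mol/kg

[CO2*] = 11.3 μmol/kg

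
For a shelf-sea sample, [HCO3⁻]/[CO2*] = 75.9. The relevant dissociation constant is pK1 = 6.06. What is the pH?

From K1 = [H⁺][HCO3⁻]/[CO2*]:  pH = pK1 + log₁₀([HCO3⁻]/[CO2*])
log₁₀(75.9) = +1.880
pH = 6.06 + (+1.880) = 7.94

pH = 7.94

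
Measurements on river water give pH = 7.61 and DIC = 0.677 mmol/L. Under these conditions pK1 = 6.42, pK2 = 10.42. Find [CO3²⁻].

[CO3²⁻] = 0.984 μmol/L

α₂ = 1 / (1 + [H⁺]/K2 + [H⁺]²/(K1K2)) = 1 / (1 + 10^+2.81 + 10^+1.62)
   = 1 / (1 + 645.65 + 41.687) = 1/688.34 = 0.001453
[CO3²⁻] = α₂ × DIC = 0.001453 × 0.677 = 0.000984 mmol/L = 0.984 μmol/L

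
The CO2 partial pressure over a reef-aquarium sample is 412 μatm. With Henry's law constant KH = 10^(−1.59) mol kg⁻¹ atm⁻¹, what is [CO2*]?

[CO2*] = 10.6 μmol/kg

KH = 10^(−1.59) = 2.570×10^-2 mol kg⁻¹ atm⁻¹
[CO2*] = KH · pCO2 = 2.570×10^-2 × 412×10^-6 atm = 1.06×10^-5 mol/kg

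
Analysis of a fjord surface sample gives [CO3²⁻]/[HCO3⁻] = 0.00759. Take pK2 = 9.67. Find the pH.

pH = 7.55

From K2 = [H⁺][CO3²⁻]/[HCO3⁻]:  pH = pK2 + log₁₀([CO3²⁻]/[HCO3⁻])
log₁₀(0.00759) = -2.120
pH = 9.67 + (-2.120) = 7.55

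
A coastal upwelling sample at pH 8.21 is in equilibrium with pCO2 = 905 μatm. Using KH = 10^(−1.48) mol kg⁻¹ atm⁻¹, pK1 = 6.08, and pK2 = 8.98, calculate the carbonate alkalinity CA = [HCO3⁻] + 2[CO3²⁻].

[CO2*] = KH · pCO2 = 10^(−1.48) × 905×10^-6 = 2.997×10^-5 mol/kg
α₀ = 1/(1 + K1/[H⁺] + K1K2/[H⁺]²) = 1/(1 + 10^+2.13 + 10^+1.36) = 0.006297
DIC = [CO2*]/α₀ = 2.997×10^-5 / 0.006297 = 4.759 mmol/kg
CA = (α₁ + 2α₂)·DIC = (0.8494 + 2×0.1443) × 4.759 = 5.42 mmol/kg

CA = 5.42 mmol/kg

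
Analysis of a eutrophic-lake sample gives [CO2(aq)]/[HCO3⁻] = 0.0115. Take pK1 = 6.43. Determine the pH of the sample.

From K1 = [H⁺][HCO3⁻]/[CO2(aq)]:  pH = pK1 − log₁₀([CO2(aq)]/[HCO3⁻])
log₁₀(0.0115) = -1.939
pH = 6.43 − (-1.939) = 8.37

pH = 8.37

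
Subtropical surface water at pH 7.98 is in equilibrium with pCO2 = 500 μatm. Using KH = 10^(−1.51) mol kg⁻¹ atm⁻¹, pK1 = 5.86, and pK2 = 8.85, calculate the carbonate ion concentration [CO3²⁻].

[CO2*] = KH · pCO2 = 10^(−1.51) × 500×10^-6 = 1.545×10^-5 mol/kg
α₀ = 1/(1 + K1/[H⁺] + K1K2/[H⁺]²) = 1/(1 + 10^+2.12 + 10^+1.25) = 0.006640
DIC = [CO2*]/α₀ = 1.545×10^-5 / 0.006640 = 2.327 mmol/kg
[CO3²⁻] = α₂·DIC; α₂ = 0.1181, so [CO3²⁻] = 0.1181 × 2.327 = 0.275 mmol/kg

[CO3²⁻] = 0.275 mmol/kg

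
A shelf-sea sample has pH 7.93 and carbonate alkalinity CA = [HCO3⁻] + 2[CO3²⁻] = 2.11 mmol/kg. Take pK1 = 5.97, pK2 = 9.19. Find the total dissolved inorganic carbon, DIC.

DIC = 2.03 mmol/kg

CA = [HCO3⁻] + 2[CO3²⁻] = (α₁ + 2α₂)·DIC
At pH 7.93: [H⁺]/K1 = 10^-1.96 = 0.010965, K2/[H⁺] = 10^-1.26 = 0.054954
α₁ = 1/(1 + 0.010965 + 0.054954) = 1/1.0659 = 0.9382; α₂ = α₁·K2/[H⁺] = 0.05156
α₁ + 2α₂ = 1.0413
DIC = CA / (α₁ + 2α₂) = 2.11 / 1.0413 = 2.03 mmol/kg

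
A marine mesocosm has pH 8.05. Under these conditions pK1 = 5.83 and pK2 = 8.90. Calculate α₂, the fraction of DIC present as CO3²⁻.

α₂ = 1 / (1 + [H⁺]/K2 + [H⁺]²/(K1K2)) = 1 / (1 + 10^+0.85 + 10^-1.37)
   = 1 / (1 + 7.0795 + 0.042658) = 1/8.1221 = 0.1231

α₂ = 0.123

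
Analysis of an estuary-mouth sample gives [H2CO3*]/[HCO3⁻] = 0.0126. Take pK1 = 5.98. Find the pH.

pH = 7.88

From K1 = [H⁺][HCO3⁻]/[H2CO3*]:  pH = pK1 − log₁₀([H2CO3*]/[HCO3⁻])
log₁₀(0.0126) = -1.900
pH = 5.98 − (-1.900) = 7.88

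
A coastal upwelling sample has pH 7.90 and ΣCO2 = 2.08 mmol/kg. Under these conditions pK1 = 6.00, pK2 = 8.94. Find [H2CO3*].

α₀ = 1 / (1 + K1/[H⁺] + K1K2/[H⁺]²) = 1 / (1 + 10^+1.90 + 10^+0.86)
   = 1 / (1 + 79.433 + 7.2444) = 1/87.677 = 0.01141
[CO2*] = α₀ × DIC = 0.01141 × 2.08 = 0.0237 mmol/kg

[CO2*] = 0.0237 mmol/kg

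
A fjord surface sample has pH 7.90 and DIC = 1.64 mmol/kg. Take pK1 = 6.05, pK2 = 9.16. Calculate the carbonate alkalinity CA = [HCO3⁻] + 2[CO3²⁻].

CA = [HCO3⁻] + 2[CO3²⁻] = (α₁ + 2α₂)·DIC
At pH 7.90: [H⁺]/K1 = 10^-1.85 = 0.014125, K2/[H⁺] = 10^-1.26 = 0.054954
α₁ = 1/(1 + 0.014125 + 0.054954) = 1/1.0691 = 0.9354; α₂ = α₁·K2/[H⁺] = 0.05140
α₁ + 2α₂ = 1.0382
CA = 1.0382 × 1.64 = 1.70 mmol/kg

CA = 1.70 mmol/kg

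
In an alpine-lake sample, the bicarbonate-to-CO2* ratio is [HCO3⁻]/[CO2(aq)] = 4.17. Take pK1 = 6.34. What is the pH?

pH = 6.96

From K1 = [H⁺][HCO3⁻]/[CO2(aq)]:  pH = pK1 + log₁₀([HCO3⁻]/[CO2(aq)])
log₁₀(4.17) = +0.620
pH = 6.34 + (+0.620) = 6.96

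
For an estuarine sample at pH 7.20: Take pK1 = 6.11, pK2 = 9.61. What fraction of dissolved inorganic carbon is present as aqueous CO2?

α₀ = 0.0749

α₀ = 1 / (1 + K1/[H⁺] + K1K2/[H⁺]²) = 1 / (1 + 10^+1.09 + 10^-1.32)
   = 1 / (1 + 12.303 + 0.047863) = 1/13.351 = 0.07490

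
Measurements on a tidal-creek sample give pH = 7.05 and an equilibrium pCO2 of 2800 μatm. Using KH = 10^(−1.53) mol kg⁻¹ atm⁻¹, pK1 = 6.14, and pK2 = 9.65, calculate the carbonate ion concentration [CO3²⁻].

[CO2*] = KH · pCO2 = 10^(−1.53) × 2800×10^-6 = 8.263×10^-5 mol/kg
α₀ = 1/(1 + K1/[H⁺] + K1K2/[H⁺]²) = 1/(1 + 10^+0.91 + 10^-1.69) = 0.1093
DIC = [CO2*]/α₀ = 8.263×10^-5 / 0.1093 = 0.7560 mmol/kg
[CO3²⁻] = α₂·DIC; α₂ = 0.002232, so [CO3²⁻] = 0.002232 × 0.7560 = 0.00169 mmol/kg = 1.69 μmol/kg

[CO3²⁻] = 1.69 μmol/kg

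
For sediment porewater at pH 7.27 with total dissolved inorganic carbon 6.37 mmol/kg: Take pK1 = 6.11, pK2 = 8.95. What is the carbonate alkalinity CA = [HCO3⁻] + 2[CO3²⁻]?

CA = [HCO3⁻] + 2[CO3²⁻] = (α₁ + 2α₂)·DIC
At pH 7.27: [H⁺]/K1 = 10^-1.16 = 0.069183, K2/[H⁺] = 10^-1.68 = 0.020893
α₁ = 1/(1 + 0.069183 + 0.020893) = 1/1.0901 = 0.9174; α₂ = α₁·K2/[H⁺] = 0.01917
α₁ + 2α₂ = 0.9557
CA = 0.9557 × 6.37 = 6.09 mmol/kg

CA = 6.09 mmol/kg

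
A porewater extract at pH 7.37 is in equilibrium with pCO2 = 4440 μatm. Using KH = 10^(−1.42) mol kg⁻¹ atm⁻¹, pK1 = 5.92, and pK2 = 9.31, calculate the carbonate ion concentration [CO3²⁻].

[CO3²⁻] = 0.0546 mmol/kg

[CO2*] = KH · pCO2 = 10^(−1.42) × 4440×10^-6 = 1.688×10^-4 mol/kg
α₀ = 1/(1 + K1/[H⁺] + K1K2/[H⁺]²) = 1/(1 + 10^+1.45 + 10^-0.49) = 0.03389
DIC = [CO2*]/α₀ = 1.688×10^-4 / 0.03389 = 4.981 mmol/kg
[CO3²⁻] = α₂·DIC; α₂ = 0.01097, so [CO3²⁻] = 0.01097 × 4.981 = 0.0546 mmol/kg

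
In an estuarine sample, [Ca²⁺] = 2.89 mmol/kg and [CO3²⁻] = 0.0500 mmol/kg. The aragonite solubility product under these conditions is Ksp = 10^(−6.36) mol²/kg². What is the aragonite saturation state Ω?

Ω = 0.331

Ksp = 10^(−6.36) = 4.365×10^-7
Ω = [Ca²⁺][CO3²⁻]/Ksp = (2.89×10^-3)(0.0500×10^-3) / 4.365×10^-7 = 0.331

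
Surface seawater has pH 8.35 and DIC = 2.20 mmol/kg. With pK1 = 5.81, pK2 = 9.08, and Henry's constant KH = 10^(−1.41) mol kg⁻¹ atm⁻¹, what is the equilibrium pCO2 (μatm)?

pCO2 = 137 μatm

α₀ = 1 / (1 + K1/[H⁺] + K1K2/[H⁺]²) = 1 / (1 + 10^+2.54 + 10^+1.81)
   = 1 / (1 + 346.74 + 64.565) = 1/412.30 = 0.002425
[CO2*] = α₀ × DIC = 0.002425 × 2.20 = 0.005336 mmol/kg = 5.336 μmol/kg
pCO2 = [CO2*]/KH = 5.336×10^-6 / 3.890×10^-2 = 137 μatm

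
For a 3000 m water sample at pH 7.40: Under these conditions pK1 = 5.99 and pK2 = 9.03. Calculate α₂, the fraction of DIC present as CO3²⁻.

α₂ = 1 / (1 + [H⁺]/K2 + [H⁺]²/(K1K2)) = 1 / (1 + 10^+1.63 + 10^+0.22)
   = 1 / (1 + 42.658 + 1.6596) = 1/45.318 = 0.02207

α₂ = 0.0221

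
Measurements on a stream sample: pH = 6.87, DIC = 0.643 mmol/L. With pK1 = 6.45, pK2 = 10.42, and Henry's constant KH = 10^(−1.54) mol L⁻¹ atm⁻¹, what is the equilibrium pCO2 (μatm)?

α₀ = 1 / (1 + K1/[H⁺] + K1K2/[H⁺]²) = 1 / (1 + 10^+0.42 + 10^-3.13)
   = 1 / (1 + 2.6303 + 0.00074131) = 1/3.6310 = 0.2754
[CO2*] = α₀ × DIC = 0.2754 × 0.643 = 0.1771 mmol/L
pCO2 = [CO2*]/KH = 1.771×10^-4 / 2.884×10^-2 = 6140 μatm

pCO2 = 6140 μatm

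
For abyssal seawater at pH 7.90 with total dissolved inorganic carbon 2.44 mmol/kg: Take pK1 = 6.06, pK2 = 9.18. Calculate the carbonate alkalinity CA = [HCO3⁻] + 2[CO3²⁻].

CA = 2.53 mmol/kg

CA = [HCO3⁻] + 2[CO3²⁻] = (α₁ + 2α₂)·DIC
At pH 7.90: [H⁺]/K1 = 10^-1.84 = 0.014454, K2/[H⁺] = 10^-1.28 = 0.052481
α₁ = 1/(1 + 0.014454 + 0.052481) = 1/1.0669 = 0.9373; α₂ = α₁·K2/[H⁺] = 0.04919
α₁ + 2α₂ = 1.0356
CA = 1.0356 × 2.44 = 2.53 mmol/kg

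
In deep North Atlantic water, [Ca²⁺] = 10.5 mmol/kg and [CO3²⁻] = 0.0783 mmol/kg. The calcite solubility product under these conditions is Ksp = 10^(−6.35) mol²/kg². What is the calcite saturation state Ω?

Ω = 1.84

Ksp = 10^(−6.35) = 4.467×10^-7
Ω = [Ca²⁺][CO3²⁻]/Ksp = (10.5×10^-3)(0.0783×10^-3) / 4.467×10^-7 = 1.84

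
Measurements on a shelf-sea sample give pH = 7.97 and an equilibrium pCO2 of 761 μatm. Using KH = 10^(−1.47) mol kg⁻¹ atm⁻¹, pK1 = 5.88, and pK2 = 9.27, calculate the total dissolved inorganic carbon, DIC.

[CO2*] = KH · pCO2 = 10^(−1.47) × 761×10^-6 = 2.579×10^-5 mol/kg
α₀ = 1/(1 + K1/[H⁺] + K1K2/[H⁺]²) = 1/(1 + 10^+2.09 + 10^+0.79) = 0.007681
DIC = [CO2*]/α₀ = 2.579×10^-5 / 0.007681 = 3.36 mmol/kg

DIC = 3.36 mmol/kg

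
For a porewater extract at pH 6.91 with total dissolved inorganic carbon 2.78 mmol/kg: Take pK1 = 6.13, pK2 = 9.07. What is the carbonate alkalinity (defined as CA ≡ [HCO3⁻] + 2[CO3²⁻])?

CA = [HCO3⁻] + 2[CO3²⁻] = (α₁ + 2α₂)·DIC
At pH 6.91: [H⁺]/K1 = 10^-0.78 = 0.16596, K2/[H⁺] = 10^-2.16 = 0.0069183
α₁ = 1/(1 + 0.16596 + 0.0069183) = 1/1.1729 = 0.8526; α₂ = α₁·K2/[H⁺] = 0.005899
α₁ + 2α₂ = 0.8644
CA = 0.8644 × 2.78 = 2.40 mmol/kg

CA = 2.40 mmol/kg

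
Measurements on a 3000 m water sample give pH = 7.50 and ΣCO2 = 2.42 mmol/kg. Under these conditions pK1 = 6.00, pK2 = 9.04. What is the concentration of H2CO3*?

[CO2*] = 0.0722 mmol/kg

α₀ = 1 / (1 + K1/[H⁺] + K1K2/[H⁺]²) = 1 / (1 + 10^+1.50 + 10^-0.04)
   = 1 / (1 + 31.623 + 0.91201) = 1/33.535 = 0.02982
[CO2*] = α₀ × DIC = 0.02982 × 2.42 = 0.0722 mmol/kg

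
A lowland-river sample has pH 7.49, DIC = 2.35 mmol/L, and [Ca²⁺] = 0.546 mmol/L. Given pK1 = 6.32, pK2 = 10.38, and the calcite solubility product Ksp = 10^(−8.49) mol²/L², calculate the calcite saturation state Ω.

Ω = 0.478

α₂ = 1 / (1 + [H⁺]/K2 + [H⁺]²/(K1K2)) = 1 / (1 + 10^+2.89 + 10^+1.72)
   = 1 / (1 + 776.25 + 52.481) = 1/829.73 = 0.001205
[CO3²⁻] = α₂ × DIC = 0.001205 × 2.35 = 0.002832 mmol/L = 2.832 μmol/L
Ksp = 10^(−8.49) = 3.236×10^-9
Ω = [Ca²⁺][CO3²⁻]/Ksp = (0.546×10^-3)(2.832×10^-6) / 3.236×10^-9 = 0.478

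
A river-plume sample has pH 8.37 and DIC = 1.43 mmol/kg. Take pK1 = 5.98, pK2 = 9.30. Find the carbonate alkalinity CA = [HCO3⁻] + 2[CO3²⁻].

CA = [HCO3⁻] + 2[CO3²⁻] = (α₁ + 2α₂)·DIC
At pH 8.37: [H⁺]/K1 = 10^-2.39 = 0.0040738, K2/[H⁺] = 10^-0.93 = 0.11749
α₁ = 1/(1 + 0.0040738 + 0.11749) = 1/1.1216 = 0.8916; α₂ = α₁·K2/[H⁺] = 0.1048
α₁ + 2α₂ = 1.1011
CA = 1.1011 × 1.43 = 1.57 mmol/kg

CA = 1.57 mmol/kg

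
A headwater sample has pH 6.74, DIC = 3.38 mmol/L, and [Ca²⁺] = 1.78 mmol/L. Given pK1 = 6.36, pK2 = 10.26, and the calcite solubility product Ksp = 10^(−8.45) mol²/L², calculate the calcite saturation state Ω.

Ω = 0.361

α₂ = 1 / (1 + [H⁺]/K2 + [H⁺]²/(K1K2)) = 1 / (1 + 10^+3.52 + 10^+3.14)
   = 1 / (1 + 3311.3 + 1380.4) = 1/4692.7 = 0.0002131
[CO3²⁻] = α₂ × DIC = 0.0002131 × 3.38 = 0.0007203 mmol/L = 0.7203 μmol/L
Ksp = 10^(−8.45) = 3.548×10^-9
Ω = [Ca²⁺][CO3²⁻]/Ksp = (1.78×10^-3)(7.203×10^-7) / 3.548×10^-9 = 0.361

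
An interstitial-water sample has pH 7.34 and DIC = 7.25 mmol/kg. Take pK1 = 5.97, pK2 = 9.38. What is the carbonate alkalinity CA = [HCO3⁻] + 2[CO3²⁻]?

CA = 7.02 mmol/kg

CA = [HCO3⁻] + 2[CO3²⁻] = (α₁ + 2α₂)·DIC
At pH 7.34: [H⁺]/K1 = 10^-1.37 = 0.042658, K2/[H⁺] = 10^-2.04 = 0.0091201
α₁ = 1/(1 + 0.042658 + 0.0091201) = 1/1.0518 = 0.9508; α₂ = α₁·K2/[H⁺] = 0.008671
α₁ + 2α₂ = 0.9681
CA = 0.9681 × 7.25 = 7.02 mmol/kg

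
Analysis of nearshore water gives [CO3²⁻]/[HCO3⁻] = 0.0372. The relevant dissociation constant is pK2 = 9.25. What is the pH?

pH = 7.82

From K2 = [H⁺][CO3²⁻]/[HCO3⁻]:  pH = pK2 + log₁₀([CO3²⁻]/[HCO3⁻])
log₁₀(0.0372) = -1.429
pH = 9.25 + (-1.429) = 7.82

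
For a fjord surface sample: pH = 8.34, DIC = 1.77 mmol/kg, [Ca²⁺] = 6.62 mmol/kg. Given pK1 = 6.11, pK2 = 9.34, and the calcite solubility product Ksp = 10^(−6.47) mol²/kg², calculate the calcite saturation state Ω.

Ω = 3.13

α₂ = 1 / (1 + [H⁺]/K2 + [H⁺]²/(K1K2)) = 1 / (1 + 10^+1.00 + 10^-1.23)
   = 1 / (1 + 10.000 + 0.058884) = 1/11.059 = 0.09043
[CO3²⁻] = α₂ × DIC = 0.09043 × 1.77 = 0.1601 mmol/kg
Ksp = 10^(−6.47) = 3.388×10^-7
Ω = [Ca²⁺][CO3²⁻]/Ksp = (6.62×10^-3)(1.601×10^-4) / 3.388×10^-7 = 3.13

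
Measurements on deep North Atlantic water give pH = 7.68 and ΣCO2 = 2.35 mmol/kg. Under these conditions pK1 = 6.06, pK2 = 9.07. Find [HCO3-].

α₁ = 1 / (1 + [H⁺]/K1 + K2/[H⁺]) = 1 / (1 + 10^-1.62 + 10^-1.39)
   = 1 / (1 + 0.023988 + 0.040738) = 1/1.0647 = 0.9392
[HCO3⁻] = α₁ × DIC = 0.9392 × 2.35 = 2.21 mmol/kg

[HCO3⁻] = 2.21 mmol/kg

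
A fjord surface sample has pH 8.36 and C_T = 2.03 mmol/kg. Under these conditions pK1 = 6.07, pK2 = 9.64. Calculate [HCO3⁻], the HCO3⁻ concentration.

[HCO3⁻] = 1.92 mmol/kg

α₁ = 1 / (1 + [H⁺]/K1 + K2/[H⁺]) = 1 / (1 + 10^-2.29 + 10^-1.28)
   = 1 / (1 + 0.0051286 + 0.052481) = 1/1.0576 = 0.9455
[HCO3⁻] = α₁ × DIC = 0.9455 × 2.03 = 1.92 mmol/kg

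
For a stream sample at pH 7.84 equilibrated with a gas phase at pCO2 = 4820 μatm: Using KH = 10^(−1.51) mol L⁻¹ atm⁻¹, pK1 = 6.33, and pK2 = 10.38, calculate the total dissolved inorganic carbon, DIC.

DIC = 4.98 mmol/L

[CO2*] = KH · pCO2 = 10^(−1.51) × 4820×10^-6 = 1.490×10^-4 mol/L
α₀ = 1/(1 + K1/[H⁺] + K1K2/[H⁺]²) = 1/(1 + 10^+1.51 + 10^-1.03) = 0.02989
DIC = [CO2*]/α₀ = 1.490×10^-4 / 0.02989 = 4.98 mmol/L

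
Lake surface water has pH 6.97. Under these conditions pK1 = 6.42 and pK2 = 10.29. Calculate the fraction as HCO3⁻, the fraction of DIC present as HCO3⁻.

α₁ = 1 / (1 + [H⁺]/K1 + K2/[H⁺]) = 1 / (1 + 10^-0.55 + 10^-3.32)
   = 1 / (1 + 0.28184 + 0.00047863) = 1/1.2823 = 0.7798

α₁ = 0.780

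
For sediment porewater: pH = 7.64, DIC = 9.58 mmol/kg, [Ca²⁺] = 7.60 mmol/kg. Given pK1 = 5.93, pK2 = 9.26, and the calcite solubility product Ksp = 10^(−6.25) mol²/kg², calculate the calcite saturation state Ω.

Ω = 2.98

α₂ = 1 / (1 + [H⁺]/K2 + [H⁺]²/(K1K2)) = 1 / (1 + 10^+1.62 + 10^-0.09)
   = 1 / (1 + 41.687 + 0.81283) = 1/43.500 = 0.02299
[CO3²⁻] = α₂ × DIC = 0.02299 × 9.58 = 0.2202 mmol/kg
Ksp = 10^(−6.25) = 5.623×10^-7
Ω = [Ca²⁺][CO3²⁻]/Ksp = (7.60×10^-3)(2.202×10^-4) / 5.623×10^-7 = 2.98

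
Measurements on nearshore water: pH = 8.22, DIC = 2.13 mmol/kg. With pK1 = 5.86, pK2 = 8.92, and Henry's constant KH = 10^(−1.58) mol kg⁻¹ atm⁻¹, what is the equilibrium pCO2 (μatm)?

pCO2 = 294 μatm

α₀ = 1 / (1 + K1/[H⁺] + K1K2/[H⁺]²) = 1 / (1 + 10^+2.36 + 10^+1.66)
   = 1 / (1 + 229.09 + 45.709) = 1/275.80 = 0.003626
[CO2*] = α₀ × DIC = 0.003626 × 2.13 = 0.007723 mmol/kg = 7.723 μmol/kg
pCO2 = [CO2*]/KH = 7.723×10^-6 / 2.630×10^-2 = 294 μatm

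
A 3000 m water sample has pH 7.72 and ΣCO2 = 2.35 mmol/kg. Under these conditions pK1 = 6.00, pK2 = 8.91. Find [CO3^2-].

[CO3²⁻] = 0.140 mmol/kg

α₂ = 1 / (1 + [H⁺]/K2 + [H⁺]²/(K1K2)) = 1 / (1 + 10^+1.19 + 10^-0.53)
   = 1 / (1 + 15.488 + 0.29512) = 1/16.783 = 0.05958
[CO3²⁻] = α₂ × DIC = 0.05958 × 2.35 = 0.140 mmol/kg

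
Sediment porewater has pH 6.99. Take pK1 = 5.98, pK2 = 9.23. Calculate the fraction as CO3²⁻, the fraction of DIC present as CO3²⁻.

α₂ = 1 / (1 + [H⁺]/K2 + [H⁺]²/(K1K2)) = 1 / (1 + 10^+2.24 + 10^+1.23)
   = 1 / (1 + 173.78 + 16.982) = 1/191.76 = 0.005215

α₂ = 0.00521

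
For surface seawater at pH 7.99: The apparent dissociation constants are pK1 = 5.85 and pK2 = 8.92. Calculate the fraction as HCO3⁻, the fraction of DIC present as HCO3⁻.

α₁ = 1 / (1 + [H⁺]/K1 + K2/[H⁺]) = 1 / (1 + 10^-2.14 + 10^-0.93)
   = 1 / (1 + 0.0072444 + 0.11749) = 1/1.1247 = 0.8891

α₁ = 0.889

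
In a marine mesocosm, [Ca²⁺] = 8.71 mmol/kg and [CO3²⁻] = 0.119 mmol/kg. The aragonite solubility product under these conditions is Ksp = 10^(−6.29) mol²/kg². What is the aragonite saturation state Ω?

Ω = 2.02

Ksp = 10^(−6.29) = 5.129×10^-7
Ω = [Ca²⁺][CO3²⁻]/Ksp = (8.71×10^-3)(0.119×10^-3) / 5.129×10^-7 = 2.02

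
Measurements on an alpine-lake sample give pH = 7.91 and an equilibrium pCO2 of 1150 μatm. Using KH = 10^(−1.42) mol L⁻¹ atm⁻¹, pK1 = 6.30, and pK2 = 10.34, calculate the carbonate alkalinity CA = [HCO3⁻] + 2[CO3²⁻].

[CO2*] = KH · pCO2 = 10^(−1.42) × 1150×10^-6 = 4.372×10^-5 mol/L
α₀ = 1/(1 + K1/[H⁺] + K1K2/[H⁺]²) = 1/(1 + 10^+1.61 + 10^-0.82) = 0.02387
DIC = [CO2*]/α₀ = 4.372×10^-5 / 0.02387 = 1.831 mmol/L
CA = (α₁ + 2α₂)·DIC = (0.9725 + 2×0.003613) × 1.831 = 1.79 mmol/L

CA = 1.79 mmol/L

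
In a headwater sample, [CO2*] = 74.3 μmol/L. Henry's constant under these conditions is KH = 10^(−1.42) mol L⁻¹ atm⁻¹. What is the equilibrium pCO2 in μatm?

KH = 10^(−1.42) = 3.802×10^-2 mol L⁻¹ atm⁻¹
pCO2 = [CO2*]/KH = 74.3×10^-6 / 3.802×10^-2 = 1.95×10^-3 atm = 1950 μatm

pCO2 = 1950 μatm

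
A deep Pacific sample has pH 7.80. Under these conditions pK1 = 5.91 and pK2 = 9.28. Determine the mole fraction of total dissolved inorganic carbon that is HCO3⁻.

α₁ = 1 / (1 + [H⁺]/K1 + K2/[H⁺]) = 1 / (1 + 10^-1.89 + 10^-1.48)
   = 1 / (1 + 0.012882 + 0.033113) = 1/1.0460 = 0.9560

α₁ = 0.956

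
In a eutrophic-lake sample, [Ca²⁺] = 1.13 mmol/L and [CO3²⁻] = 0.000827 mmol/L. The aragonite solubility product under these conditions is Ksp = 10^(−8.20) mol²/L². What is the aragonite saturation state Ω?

Ksp = 10^(−8.20) = 6.310×10^-9
Ω = [Ca²⁺][CO3²⁻]/Ksp = (1.13×10^-3)(0.000827×10^-3) / 6.310×10^-9 = 0.148

Ω = 0.148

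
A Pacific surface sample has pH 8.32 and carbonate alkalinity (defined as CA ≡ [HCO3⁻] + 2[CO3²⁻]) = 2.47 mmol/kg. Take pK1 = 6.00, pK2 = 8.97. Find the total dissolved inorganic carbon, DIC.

DIC = 2.10 mmol/kg

CA = [HCO3⁻] + 2[CO3²⁻] = (α₁ + 2α₂)·DIC
At pH 8.32: [H⁺]/K1 = 10^-2.32 = 0.0047863, K2/[H⁺] = 10^-0.65 = 0.22387
α₁ = 1/(1 + 0.0047863 + 0.22387) = 1/1.2287 = 0.8139; α₂ = α₁·K2/[H⁺] = 0.1822
α₁ + 2α₂ = 1.1783
DIC = CA / (α₁ + 2α₂) = 2.47 / 1.1783 = 2.10 mmol/kg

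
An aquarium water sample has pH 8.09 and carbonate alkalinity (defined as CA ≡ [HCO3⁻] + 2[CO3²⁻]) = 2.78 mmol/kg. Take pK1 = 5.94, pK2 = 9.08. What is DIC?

DIC = 2.56 mmol/kg

CA = [HCO3⁻] + 2[CO3²⁻] = (α₁ + 2α₂)·DIC
At pH 8.09: [H⁺]/K1 = 10^-2.15 = 0.0070795, K2/[H⁺] = 10^-0.99 = 0.10233
α₁ = 1/(1 + 0.0070795 + 0.10233) = 1/1.1094 = 0.9014; α₂ = α₁·K2/[H⁺] = 0.09224
α₁ + 2α₂ = 1.0859
DIC = CA / (α₁ + 2α₂) = 2.78 / 1.0859 = 2.56 mmol/kg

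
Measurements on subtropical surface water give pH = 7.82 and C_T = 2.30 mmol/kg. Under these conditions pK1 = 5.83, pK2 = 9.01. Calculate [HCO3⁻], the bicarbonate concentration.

α₁ = 1 / (1 + [H⁺]/K1 + K2/[H⁺]) = 1 / (1 + 10^-1.99 + 10^-1.19)
   = 1 / (1 + 0.010233 + 0.064565) = 1/1.0748 = 0.9304
[HCO3⁻] = α₁ × DIC = 0.9304 × 2.30 = 2.14 mmol/kg

[HCO3⁻] = 2.14 mmol/kg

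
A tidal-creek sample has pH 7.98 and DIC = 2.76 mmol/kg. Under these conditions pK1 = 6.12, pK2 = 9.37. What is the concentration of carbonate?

[CO3²⁻] = 0.107 mmol/kg

α₂ = 1 / (1 + [H⁺]/K2 + [H⁺]²/(K1K2)) = 1 / (1 + 10^+1.39 + 10^-0.47)
   = 1 / (1 + 24.547 + 0.33884) = 1/25.886 = 0.03863
[CO3²⁻] = α₂ × DIC = 0.03863 × 2.76 = 0.107 mmol/kg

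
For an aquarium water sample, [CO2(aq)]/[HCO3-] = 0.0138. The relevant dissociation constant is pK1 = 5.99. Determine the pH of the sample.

pH = 7.85

From K1 = [H⁺][HCO3-]/[CO2(aq)]:  pH = pK1 − log₁₀([CO2(aq)]/[HCO3-])
log₁₀(0.0138) = -1.860
pH = 5.99 − (-1.860) = 7.85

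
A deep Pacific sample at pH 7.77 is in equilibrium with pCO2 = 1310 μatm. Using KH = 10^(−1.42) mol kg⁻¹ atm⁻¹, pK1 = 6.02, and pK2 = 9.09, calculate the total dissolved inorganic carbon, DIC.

[CO2*] = KH · pCO2 = 10^(−1.42) × 1310×10^-6 = 4.980×10^-5 mol/kg
α₀ = 1/(1 + K1/[H⁺] + K1K2/[H⁺]²) = 1/(1 + 10^+1.75 + 10^+0.43) = 0.01669
DIC = [CO2*]/α₀ = 4.980×10^-5 / 0.01669 = 2.98 mmol/kg

DIC = 2.98 mmol/kg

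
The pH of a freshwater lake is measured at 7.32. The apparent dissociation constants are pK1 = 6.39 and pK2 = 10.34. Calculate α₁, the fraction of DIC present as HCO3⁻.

α₁ = 1 / (1 + [H⁺]/K1 + K2/[H⁺]) = 1 / (1 + 10^-0.93 + 10^-3.02)
   = 1 / (1 + 0.11749 + 0.00095499) = 1/1.1184 = 0.8941

α₁ = 0.894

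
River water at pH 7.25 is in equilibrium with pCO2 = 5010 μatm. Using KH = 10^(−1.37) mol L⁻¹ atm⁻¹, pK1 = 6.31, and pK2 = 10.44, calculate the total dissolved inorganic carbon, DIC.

DIC = 2.08 mmol/L

[CO2*] = KH · pCO2 = 10^(−1.37) × 5010×10^-6 = 2.137×10^-4 mol/L
α₀ = 1/(1 + K1/[H⁺] + K1K2/[H⁺]²) = 1/(1 + 10^+0.94 + 10^-2.25) = 0.1029
DIC = [CO2*]/α₀ = 2.137×10^-4 / 0.1029 = 2.08 mmol/L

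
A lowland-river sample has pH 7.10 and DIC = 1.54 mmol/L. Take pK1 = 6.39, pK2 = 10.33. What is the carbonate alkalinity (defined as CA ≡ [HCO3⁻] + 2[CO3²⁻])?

CA = [HCO3⁻] + 2[CO3²⁻] = (α₁ + 2α₂)·DIC
At pH 7.10: [H⁺]/K1 = 10^-0.71 = 0.19498, K2/[H⁺] = 10^-3.23 = 0.00058884
α₁ = 1/(1 + 0.19498 + 0.00058884) = 1/1.1956 = 0.8364; α₂ = α₁·K2/[H⁺] = 0.0004925
α₁ + 2α₂ = 0.8374
CA = 0.8374 × 1.54 = 1.29 mmol/L

CA = 1.29 mmol/L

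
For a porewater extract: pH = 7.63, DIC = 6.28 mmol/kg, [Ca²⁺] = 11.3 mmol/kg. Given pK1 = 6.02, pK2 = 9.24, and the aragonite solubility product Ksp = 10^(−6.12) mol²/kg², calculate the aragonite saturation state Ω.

α₂ = 1 / (1 + [H⁺]/K2 + [H⁺]²/(K1K2)) = 1 / (1 + 10^+1.61 + 10^+0.00)
   = 1 / (1 + 40.738 + 1.0000) = 1/42.738 = 0.02340
[CO3²⁻] = α₂ × DIC = 0.02340 × 6.28 = 0.1469 mmol/kg
Ksp = 10^(−6.12) = 7.586×10^-7
Ω = [Ca²⁺][CO3²⁻]/Ksp = (11.3×10^-3)(1.469×10^-4) / 7.586×10^-7 = 2.19

Ω = 2.19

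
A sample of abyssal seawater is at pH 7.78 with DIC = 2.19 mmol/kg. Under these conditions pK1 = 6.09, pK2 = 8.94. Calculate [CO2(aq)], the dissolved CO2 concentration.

[CO2*] = 0.0410 mmol/kg

α₀ = 1 / (1 + K1/[H⁺] + K1K2/[H⁺]²) = 1 / (1 + 10^+1.69 + 10^+0.53)
   = 1 / (1 + 48.978 + 3.3884) = 1/53.366 = 0.01874
[CO2*] = α₀ × DIC = 0.01874 × 2.19 = 0.0410 mmol/kg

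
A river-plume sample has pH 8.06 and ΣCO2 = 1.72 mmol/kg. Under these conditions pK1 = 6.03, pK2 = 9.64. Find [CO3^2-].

[CO3²⁻] = 0.0437 mmol/kg

α₂ = 1 / (1 + [H⁺]/K2 + [H⁺]²/(K1K2)) = 1 / (1 + 10^+1.58 + 10^-0.45)
   = 1 / (1 + 38.019 + 0.35481) = 1/39.374 = 0.02540
[CO3²⁻] = α₂ × DIC = 0.02540 × 1.72 = 0.0437 mmol/kg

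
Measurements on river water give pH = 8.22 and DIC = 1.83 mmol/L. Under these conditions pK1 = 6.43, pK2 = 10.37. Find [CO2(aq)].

[CO2*] = 0.0290 mmol/L

α₀ = 1 / (1 + K1/[H⁺] + K1K2/[H⁺]²) = 1 / (1 + 10^+1.79 + 10^-0.36)
   = 1 / (1 + 61.660 + 0.43652) = 1/63.096 = 0.01585
[CO2*] = α₀ × DIC = 0.01585 × 1.83 = 0.0290 mmol/L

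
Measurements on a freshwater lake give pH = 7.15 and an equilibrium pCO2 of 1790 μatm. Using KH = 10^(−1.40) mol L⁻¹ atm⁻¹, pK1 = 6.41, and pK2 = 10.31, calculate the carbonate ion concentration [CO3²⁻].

[CO2*] = KH · pCO2 = 10^(−1.40) × 1790×10^-6 = 7.126×10^-5 mol/L
α₀ = 1/(1 + K1/[H⁺] + K1K2/[H⁺]²) = 1/(1 + 10^+0.74 + 10^-2.42) = 0.1539
DIC = [CO2*]/α₀ = 7.126×10^-5 / 0.1539 = 0.4631 mmol/L
[CO3²⁻] = α₂·DIC; α₂ = 0.0005850, so [CO3²⁻] = 0.0005850 × 0.4631 = 0.000271 mmol/L = 0.271 μmol/L

[CO3²⁻] = 0.271 μmol/L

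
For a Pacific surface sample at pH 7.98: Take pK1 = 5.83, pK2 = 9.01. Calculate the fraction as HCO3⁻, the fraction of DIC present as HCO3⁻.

α₁ = 0.909

α₁ = 1 / (1 + [H⁺]/K1 + K2/[H⁺]) = 1 / (1 + 10^-2.15 + 10^-1.03)
   = 1 / (1 + 0.0070795 + 0.093325) = 1/1.1004 = 0.9088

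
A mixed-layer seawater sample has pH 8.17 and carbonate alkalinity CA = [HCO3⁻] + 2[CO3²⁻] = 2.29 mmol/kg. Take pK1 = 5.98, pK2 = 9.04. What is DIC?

CA = [HCO3⁻] + 2[CO3²⁻] = (α₁ + 2α₂)·DIC
At pH 8.17: [H⁺]/K1 = 10^-2.19 = 0.0064565, K2/[H⁺] = 10^-0.87 = 0.13490
α₁ = 1/(1 + 0.0064565 + 0.13490) = 1/1.1414 = 0.8762; α₂ = α₁·K2/[H⁺] = 0.1182
α₁ + 2α₂ = 1.1125
DIC = CA / (α₁ + 2α₂) = 2.29 / 1.1125 = 2.06 mmol/kg

DIC = 2.06 mmol/kg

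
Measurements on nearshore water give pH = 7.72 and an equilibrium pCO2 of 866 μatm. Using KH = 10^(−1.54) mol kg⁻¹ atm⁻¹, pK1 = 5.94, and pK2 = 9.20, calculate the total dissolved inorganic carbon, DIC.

[CO2*] = KH · pCO2 = 10^(−1.54) × 866×10^-6 = 2.498×10^-5 mol/kg
α₀ = 1/(1 + K1/[H⁺] + K1K2/[H⁺]²) = 1/(1 + 10^+1.78 + 10^+0.30) = 0.01581
DIC = [CO2*]/α₀ = 2.498×10^-5 / 0.01581 = 1.58 mmol/kg

DIC = 1.58 mmol/kg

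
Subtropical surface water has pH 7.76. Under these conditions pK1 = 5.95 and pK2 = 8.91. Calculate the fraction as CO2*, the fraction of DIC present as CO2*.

α₀ = 1 / (1 + K1/[H⁺] + K1K2/[H⁺]²) = 1 / (1 + 10^+1.81 + 10^+0.66)
   = 1 / (1 + 64.565 + 4.5709) = 1/70.136 = 0.01426

α₀ = 0.0143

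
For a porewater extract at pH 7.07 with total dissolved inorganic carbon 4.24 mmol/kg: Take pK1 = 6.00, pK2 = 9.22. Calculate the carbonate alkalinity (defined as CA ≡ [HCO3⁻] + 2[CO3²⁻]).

CA = 3.94 mmol/kg

CA = [HCO3⁻] + 2[CO3²⁻] = (α₁ + 2α₂)·DIC
At pH 7.07: [H⁺]/K1 = 10^-1.07 = 0.085114, K2/[H⁺] = 10^-2.15 = 0.0070795
α₁ = 1/(1 + 0.085114 + 0.0070795) = 1/1.0922 = 0.9156; α₂ = α₁·K2/[H⁺] = 0.006482
α₁ + 2α₂ = 0.9286
CA = 0.9286 × 4.24 = 3.94 mmol/kg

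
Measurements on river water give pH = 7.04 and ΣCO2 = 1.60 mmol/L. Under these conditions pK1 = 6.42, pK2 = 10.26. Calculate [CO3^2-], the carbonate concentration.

α₂ = 1 / (1 + [H⁺]/K2 + [H⁺]²/(K1K2)) = 1 / (1 + 10^+3.22 + 10^+2.60)
   = 1 / (1 + 1659.6 + 398.11) = 1/2058.7 = 0.0004857
[CO3²⁻] = α₂ × DIC = 0.0004857 × 1.60 = 0.000777 mmol/L = 0.777 μmol/L

[CO3²⁻] = 0.777 μmol/L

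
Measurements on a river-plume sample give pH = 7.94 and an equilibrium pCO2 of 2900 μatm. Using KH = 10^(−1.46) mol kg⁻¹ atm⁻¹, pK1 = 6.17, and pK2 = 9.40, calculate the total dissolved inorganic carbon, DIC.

DIC = 6.23 mmol/kg

[CO2*] = KH · pCO2 = 10^(−1.46) × 2900×10^-6 = 1.006×10^-4 mol/kg
α₀ = 1/(1 + K1/[H⁺] + K1K2/[H⁺]²) = 1/(1 + 10^+1.77 + 10^+0.31) = 0.01615
DIC = [CO2*]/α₀ = 1.006×10^-4 / 0.01615 = 6.23 mmol/kg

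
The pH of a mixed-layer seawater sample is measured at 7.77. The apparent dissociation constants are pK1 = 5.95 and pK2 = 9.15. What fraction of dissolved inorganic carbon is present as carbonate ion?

α₂ = 1 / (1 + [H⁺]/K2 + [H⁺]²/(K1K2)) = 1 / (1 + 10^+1.38 + 10^-0.44)
   = 1 / (1 + 23.988 + 0.36308) = 1/25.351 = 0.03945

α₂ = 0.0394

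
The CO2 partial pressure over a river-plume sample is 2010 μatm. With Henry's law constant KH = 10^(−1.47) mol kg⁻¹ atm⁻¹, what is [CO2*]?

[CO2*] = 68.1 μmol/kg

KH = 10^(−1.47) = 3.388×10^-2 mol kg⁻¹ atm⁻¹
[CO2*] = KH · pCO2 = 3.388×10^-2 × 2010×10^-6 atm = 6.81×10^-5 mol/kg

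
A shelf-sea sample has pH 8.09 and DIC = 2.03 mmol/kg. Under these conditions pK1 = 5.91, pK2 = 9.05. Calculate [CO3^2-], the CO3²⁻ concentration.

α₂ = 1 / (1 + [H⁺]/K2 + [H⁺]²/(K1K2)) = 1 / (1 + 10^+0.96 + 10^-1.22)
   = 1 / (1 + 9.1201 + 0.060256) = 1/10.180 = 0.09823
[CO3²⁻] = α₂ × DIC = 0.09823 × 2.03 = 0.199 mmol/kg

[CO3²⁻] = 0.199 mmol/kg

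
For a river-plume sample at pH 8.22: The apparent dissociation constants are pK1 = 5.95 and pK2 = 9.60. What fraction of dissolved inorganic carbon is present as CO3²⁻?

α₂ = 0.0398

α₂ = 1 / (1 + [H⁺]/K2 + [H⁺]²/(K1K2)) = 1 / (1 + 10^+1.38 + 10^-0.89)
   = 1 / (1 + 23.988 + 0.12882) = 1/25.117 = 0.03981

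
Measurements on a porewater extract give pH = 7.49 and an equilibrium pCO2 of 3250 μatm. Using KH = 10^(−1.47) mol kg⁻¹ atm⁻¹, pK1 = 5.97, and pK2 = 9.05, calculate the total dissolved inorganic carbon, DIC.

[CO2*] = KH · pCO2 = 10^(−1.47) × 3250×10^-6 = 1.101×10^-4 mol/kg
α₀ = 1/(1 + K1/[H⁺] + K1K2/[H⁺]²) = 1/(1 + 10^+1.52 + 10^-0.04) = 0.02855
DIC = [CO2*]/α₀ = 1.101×10^-4 / 0.02855 = 3.86 mmol/kg

DIC = 3.86 mmol/kg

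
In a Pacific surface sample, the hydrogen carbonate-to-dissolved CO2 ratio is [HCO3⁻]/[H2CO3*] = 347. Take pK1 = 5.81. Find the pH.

pH = 8.35

From K1 = [H⁺][HCO3⁻]/[H2CO3*]:  pH = pK1 + log₁₀([HCO3⁻]/[H2CO3*])
log₁₀(347) = +2.540
pH = 5.81 + (+2.540) = 8.35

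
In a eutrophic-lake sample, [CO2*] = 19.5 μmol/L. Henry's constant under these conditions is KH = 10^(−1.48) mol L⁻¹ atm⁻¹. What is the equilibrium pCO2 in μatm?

pCO2 = 589 μatm

KH = 10^(−1.48) = 3.311×10^-2 mol L⁻¹ atm⁻¹
pCO2 = [CO2*]/KH = 19.5×10^-6 / 3.311×10^-2 = 5.89×10^-4 atm = 589 μatm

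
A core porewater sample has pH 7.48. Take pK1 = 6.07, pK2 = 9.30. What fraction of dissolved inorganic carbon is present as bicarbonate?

α₁ = 1 / (1 + [H⁺]/K1 + K2/[H⁺]) = 1 / (1 + 10^-1.41 + 10^-1.82)
   = 1 / (1 + 0.038905 + 0.015136) = 1/1.0540 = 0.9487

α₁ = 0.949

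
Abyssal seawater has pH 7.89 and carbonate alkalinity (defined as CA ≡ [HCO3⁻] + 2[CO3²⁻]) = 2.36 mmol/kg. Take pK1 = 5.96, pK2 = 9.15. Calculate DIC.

CA = [HCO3⁻] + 2[CO3²⁻] = (α₁ + 2α₂)·DIC
At pH 7.89: [H⁺]/K1 = 10^-1.93 = 0.011749, K2/[H⁺] = 10^-1.26 = 0.054954
α₁ = 1/(1 + 0.011749 + 0.054954) = 1/1.0667 = 0.9375; α₂ = α₁·K2/[H⁺] = 0.05152
α₁ + 2α₂ = 1.0405
DIC = CA / (α₁ + 2α₂) = 2.36 / 1.0405 = 2.27 mmol/kg

DIC = 2.27 mmol/kg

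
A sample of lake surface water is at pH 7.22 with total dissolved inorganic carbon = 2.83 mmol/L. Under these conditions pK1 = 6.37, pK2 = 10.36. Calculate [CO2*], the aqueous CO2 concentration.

[CO2*] = 0.350 mmol/L

α₀ = 1 / (1 + K1/[H⁺] + K1K2/[H⁺]²) = 1 / (1 + 10^+0.85 + 10^-2.29)
   = 1 / (1 + 7.0795 + 0.0051286) = 1/8.0846 = 0.1237
[CO2*] = α₀ × DIC = 0.1237 × 2.83 = 0.350 mmol/L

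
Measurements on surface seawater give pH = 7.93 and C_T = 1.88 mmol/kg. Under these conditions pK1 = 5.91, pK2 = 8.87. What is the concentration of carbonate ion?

α₂ = 1 / (1 + [H⁺]/K2 + [H⁺]²/(K1K2)) = 1 / (1 + 10^+0.94 + 10^-1.08)
   = 1 / (1 + 8.7096 + 0.083176) = 1/9.7928 = 0.1021
[CO3²⁻] = α₂ × DIC = 0.1021 × 1.88 = 0.192 mmol/kg

[CO3²⁻] = 0.192 mmol/kg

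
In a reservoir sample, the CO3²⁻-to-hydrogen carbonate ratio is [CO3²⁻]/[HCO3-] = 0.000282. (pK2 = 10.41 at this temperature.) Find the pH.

From K2 = [H⁺][CO3²⁻]/[HCO3-]:  pH = pK2 + log₁₀([CO3²⁻]/[HCO3-])
log₁₀(0.000282) = -3.550
pH = 10.41 + (-3.550) = 6.86

pH = 6.86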